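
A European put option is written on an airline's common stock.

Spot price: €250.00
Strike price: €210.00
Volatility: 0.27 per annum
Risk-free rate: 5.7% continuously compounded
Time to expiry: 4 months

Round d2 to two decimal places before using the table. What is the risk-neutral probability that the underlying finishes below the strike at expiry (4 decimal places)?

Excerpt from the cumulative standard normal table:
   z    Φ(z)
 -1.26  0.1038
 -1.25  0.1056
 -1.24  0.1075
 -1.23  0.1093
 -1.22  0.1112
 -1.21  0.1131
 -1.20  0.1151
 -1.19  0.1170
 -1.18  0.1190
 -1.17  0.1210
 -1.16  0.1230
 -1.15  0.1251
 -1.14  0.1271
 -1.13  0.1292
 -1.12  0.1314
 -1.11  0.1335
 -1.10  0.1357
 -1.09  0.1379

σ√T = 0.27 × 0.5774 = 0.1559
d₁ = [ln(250/210) + (0.057 + 0.27²/2)·0.3333] / 0.1559 = [0.1744 + 0.0312] / 0.1559 = 1.3183 → 1.32
d₂ = d₁ − σ√T = 1.3183 − 0.1559 = 1.1624 → 1.16
Risk-neutral Pr[S_T < K] = N(−d₂) = N(-1.16) = 0.1230

0.1230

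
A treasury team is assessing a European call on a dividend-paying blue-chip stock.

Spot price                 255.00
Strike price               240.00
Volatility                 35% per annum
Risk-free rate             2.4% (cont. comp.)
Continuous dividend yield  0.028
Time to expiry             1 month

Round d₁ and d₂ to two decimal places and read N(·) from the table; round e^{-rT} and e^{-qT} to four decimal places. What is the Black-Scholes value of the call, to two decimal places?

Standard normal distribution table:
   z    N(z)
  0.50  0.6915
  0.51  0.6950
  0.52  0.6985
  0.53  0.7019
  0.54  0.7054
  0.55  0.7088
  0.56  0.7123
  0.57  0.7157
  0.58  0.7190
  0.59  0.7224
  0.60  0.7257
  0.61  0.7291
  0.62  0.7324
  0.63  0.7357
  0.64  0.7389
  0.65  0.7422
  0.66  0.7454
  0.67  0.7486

19.05

σ√T = 0.35·√0.08333 = 0.1010
ln(S/K) + (r − q + σ²/2)T = ln(255/240) + (0.024 − 0.028 + 0.35²/2)·0.08333 = 0.0606 + 0.0048 = 0.0654
d₁ = 0.0654 / 0.1010 = 0.6472 → 0.65
d₂ = d₁ − σ√T = 0.6472 − 0.1010 = 0.5462 → 0.55
e^(−qT) = e^(−0.028·0.08333) = 0.9977;  e^(−rT) = e^(−0.024·0.08333) = 0.9980
C = 255·0.9977·N(0.65) − 240·0.9980·N(0.55) = 255·0.9977·0.7422 − 240·0.9980·0.7088 = 188.8257 − 169.7718 = 19.0539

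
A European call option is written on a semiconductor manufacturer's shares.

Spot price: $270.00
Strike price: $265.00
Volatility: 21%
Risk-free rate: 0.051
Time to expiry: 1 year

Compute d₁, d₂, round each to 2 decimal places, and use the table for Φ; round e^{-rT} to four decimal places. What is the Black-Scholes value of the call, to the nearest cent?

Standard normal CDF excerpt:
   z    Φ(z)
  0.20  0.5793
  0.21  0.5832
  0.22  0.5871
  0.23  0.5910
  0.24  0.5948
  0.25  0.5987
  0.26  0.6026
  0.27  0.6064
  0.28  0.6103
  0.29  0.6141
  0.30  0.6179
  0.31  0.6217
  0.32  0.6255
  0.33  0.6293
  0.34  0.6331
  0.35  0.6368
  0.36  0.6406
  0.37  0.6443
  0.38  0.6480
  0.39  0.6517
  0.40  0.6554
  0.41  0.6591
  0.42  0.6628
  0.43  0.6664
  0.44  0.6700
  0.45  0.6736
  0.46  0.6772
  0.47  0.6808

$32.07

σ√T = 0.21 × 1.0000 = 0.2100
d₁ = [ln(270/265) + (0.051 + ½·0.21²)·1] / (σ√T) = (0.0187 + 0.0730) / 0.2100 = 0.4369 ⇒ 0.44
d₂ = 0.4369 − 0.2100 = 0.2269 ⇒ 0.23
exp(−rT) = exp(−0.051·1) = 0.9503
C = 270·N(0.44) − 265·0.9503·N(0.23) = 270·0.6700 − 265·0.9503·0.5910 = 180.9000 − 148.8312 = 32.0688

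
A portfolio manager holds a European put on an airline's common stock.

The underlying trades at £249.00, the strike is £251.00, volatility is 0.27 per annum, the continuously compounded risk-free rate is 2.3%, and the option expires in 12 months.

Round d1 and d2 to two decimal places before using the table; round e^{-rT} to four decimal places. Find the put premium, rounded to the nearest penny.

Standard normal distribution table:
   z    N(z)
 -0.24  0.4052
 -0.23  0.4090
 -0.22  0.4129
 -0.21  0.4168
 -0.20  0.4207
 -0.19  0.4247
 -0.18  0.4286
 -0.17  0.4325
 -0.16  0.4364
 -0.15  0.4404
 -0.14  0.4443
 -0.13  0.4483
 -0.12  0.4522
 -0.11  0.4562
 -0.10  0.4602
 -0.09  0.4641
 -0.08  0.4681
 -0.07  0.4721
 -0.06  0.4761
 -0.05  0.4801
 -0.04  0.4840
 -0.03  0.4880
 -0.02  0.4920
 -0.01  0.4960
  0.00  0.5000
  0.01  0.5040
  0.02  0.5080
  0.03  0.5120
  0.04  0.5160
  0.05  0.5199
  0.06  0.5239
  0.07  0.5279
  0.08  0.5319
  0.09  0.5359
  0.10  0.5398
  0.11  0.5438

σ√T = 0.27·√1 = 0.2700
d₁ = [ln(249/251) + (0.023 + 0.27²/2)·1] / 0.2700 = [-0.0080 + 0.0595] / 0.2700 = 0.1906 ⇒ 0.19
d₂ = d₁ − σ√T = 0.1906 − 0.2700 = -0.0794 ⇒ -0.08
exp(−rT) = exp(−0.023·1) = 0.9773
P = 251·0.9773·N(0.08) − 249·N(-0.19) = 251·0.9773·0.5319 − 249·0.4247 = 130.4763 − 105.7503 = 24.7260

£24.73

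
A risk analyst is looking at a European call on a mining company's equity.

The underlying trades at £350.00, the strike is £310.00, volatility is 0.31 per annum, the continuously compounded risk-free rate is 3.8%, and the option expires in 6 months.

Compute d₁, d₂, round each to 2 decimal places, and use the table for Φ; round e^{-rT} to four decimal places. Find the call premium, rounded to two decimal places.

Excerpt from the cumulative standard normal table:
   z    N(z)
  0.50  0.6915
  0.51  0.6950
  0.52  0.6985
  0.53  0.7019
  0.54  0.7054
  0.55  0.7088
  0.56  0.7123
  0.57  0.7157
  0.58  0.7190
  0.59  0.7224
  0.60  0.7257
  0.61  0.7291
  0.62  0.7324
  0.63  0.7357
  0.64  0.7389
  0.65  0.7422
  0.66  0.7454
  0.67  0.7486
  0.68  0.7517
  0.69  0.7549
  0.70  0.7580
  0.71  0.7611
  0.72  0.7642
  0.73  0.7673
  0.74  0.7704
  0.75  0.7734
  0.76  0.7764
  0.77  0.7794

σ√T = 0.31 × 0.7071 = 0.2192
d₁ = [ln(350/310) + (0.038 + 0.31²/2)·0.5] / 0.2192 = [0.1214 + 0.0430] / 0.2192 = 0.7499 → 0.75
d₂ = d₁ − σ√T = 0.7499 − 0.2192 = 0.5307 → 0.53
exp(−rT) = exp(−0.038·0.5) = 0.9812
N(d₁) = N(0.75) = 0.7734;  N(d₂) = N(0.53) = 0.7019
C = 350·0.7734 − 310·0.9812·0.7019 = 270.6900 − 213.4983 = 57.1917

£57.19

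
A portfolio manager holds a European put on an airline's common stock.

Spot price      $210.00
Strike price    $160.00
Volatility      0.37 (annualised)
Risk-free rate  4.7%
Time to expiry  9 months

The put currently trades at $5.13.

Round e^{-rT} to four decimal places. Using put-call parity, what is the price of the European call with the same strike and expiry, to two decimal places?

exp(−rT) = exp(−0.047·0.75) = 0.9654
Put-call parity: C − P = S − K·e^(−rT) = 210 − 160·0.9654 = 210 − 154.4640 = 55.5360
C = P + (C − P) = 5.13 + (55.5360) = 60.6660

$60.67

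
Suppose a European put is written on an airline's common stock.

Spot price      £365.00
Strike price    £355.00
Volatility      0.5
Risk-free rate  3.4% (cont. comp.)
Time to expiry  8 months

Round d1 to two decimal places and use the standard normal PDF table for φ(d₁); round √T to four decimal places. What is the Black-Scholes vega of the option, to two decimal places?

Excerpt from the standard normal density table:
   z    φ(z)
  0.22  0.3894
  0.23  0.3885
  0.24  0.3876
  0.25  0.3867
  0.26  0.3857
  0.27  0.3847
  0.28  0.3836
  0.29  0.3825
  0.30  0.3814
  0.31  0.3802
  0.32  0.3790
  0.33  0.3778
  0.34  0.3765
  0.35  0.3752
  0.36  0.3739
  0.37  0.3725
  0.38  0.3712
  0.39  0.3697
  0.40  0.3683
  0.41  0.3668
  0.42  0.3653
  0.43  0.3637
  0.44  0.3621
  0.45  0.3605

112.59

σ√T = 0.5 × 0.8165 = 0.4082
d₁ = [ln(365/355) + (0.034 + 0.5²/2)·0.6667] / 0.4082 = [0.0278 + 0.1060] / 0.4082 = 0.3277 ⇒ 0.33
√T = √0.6667 = 0.8165
φ(d₁) = φ(0.33) = 0.3778
vega = S·φ(d₁)·√T = 365·0.3778·0.8165 = 112.5929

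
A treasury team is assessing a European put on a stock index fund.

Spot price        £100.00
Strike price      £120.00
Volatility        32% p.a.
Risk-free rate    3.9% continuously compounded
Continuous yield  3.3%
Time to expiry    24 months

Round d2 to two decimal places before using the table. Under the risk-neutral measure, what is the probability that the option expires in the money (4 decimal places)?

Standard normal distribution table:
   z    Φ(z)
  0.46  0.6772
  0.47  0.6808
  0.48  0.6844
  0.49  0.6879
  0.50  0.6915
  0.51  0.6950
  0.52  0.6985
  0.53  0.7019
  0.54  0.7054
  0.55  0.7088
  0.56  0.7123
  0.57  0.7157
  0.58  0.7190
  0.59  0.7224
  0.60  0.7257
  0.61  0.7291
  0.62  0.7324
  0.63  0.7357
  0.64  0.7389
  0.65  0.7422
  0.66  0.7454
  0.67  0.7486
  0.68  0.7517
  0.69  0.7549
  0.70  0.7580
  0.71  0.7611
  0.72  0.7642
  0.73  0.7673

0.7257

T = 2;  σ√T = 0.4525
d₁ = [ln(100/120) + (0.039 − 0.033 + ½·0.32²)·2] / (σ√T) = (-0.1823 + 0.1144) / 0.4525 = -0.1501 ⇒ -0.15
d₂ = -0.1501 − 0.4525 = -0.6026 ⇒ -0.60
Pr(exercise) under Q = N(−d₂) = N(0.60) = 0.7257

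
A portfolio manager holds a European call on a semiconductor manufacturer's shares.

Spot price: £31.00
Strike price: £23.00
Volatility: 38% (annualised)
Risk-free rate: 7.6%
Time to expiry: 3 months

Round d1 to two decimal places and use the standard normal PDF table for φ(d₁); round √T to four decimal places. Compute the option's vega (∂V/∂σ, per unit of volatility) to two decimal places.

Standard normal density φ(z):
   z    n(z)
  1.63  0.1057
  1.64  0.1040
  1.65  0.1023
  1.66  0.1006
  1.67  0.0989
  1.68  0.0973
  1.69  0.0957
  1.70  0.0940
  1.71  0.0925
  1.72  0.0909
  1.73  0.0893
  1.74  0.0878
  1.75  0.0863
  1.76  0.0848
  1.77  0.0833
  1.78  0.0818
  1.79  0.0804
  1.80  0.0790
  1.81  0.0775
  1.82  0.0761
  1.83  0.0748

σ√T = 0.38 × 0.5000 = 0.1900
d₁ = [ln(31/23) + (0.076 + ½·0.38²)·0.25] / (σ√T) = (0.2985 + 0.0370) / 0.1900 = 1.7660 which rounds to 1.77
√T = √0.25 = 0.5000
φ(d₁) = φ(1.77) = 0.0833
vega = S·φ(d₁)·√T = 31·0.0833·0.5000 = 1.2912

1.29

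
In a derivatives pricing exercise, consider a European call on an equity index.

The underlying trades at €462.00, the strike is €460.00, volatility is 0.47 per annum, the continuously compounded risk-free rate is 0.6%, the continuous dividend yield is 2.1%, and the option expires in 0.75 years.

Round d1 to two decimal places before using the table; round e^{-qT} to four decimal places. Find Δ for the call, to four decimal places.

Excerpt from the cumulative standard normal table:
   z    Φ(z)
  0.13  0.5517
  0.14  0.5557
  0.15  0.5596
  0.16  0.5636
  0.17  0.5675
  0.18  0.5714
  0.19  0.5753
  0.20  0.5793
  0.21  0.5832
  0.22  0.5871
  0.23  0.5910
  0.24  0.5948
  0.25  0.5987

0.5663

σ√T = 0.47 × 0.8660 = 0.4070
d₁ = [ln(462/460) + (0.006 − 0.021 + ½·0.47²)·0.75] / (σ√T) = (0.0043 + 0.0716) / 0.4070 = 0.1865 ⇒ 0.19
N(d₁) = N(0.19) = 0.5753
Δ_call = e^(−qT)·N(d₁) = 0.9844·0.5753 = 0.5663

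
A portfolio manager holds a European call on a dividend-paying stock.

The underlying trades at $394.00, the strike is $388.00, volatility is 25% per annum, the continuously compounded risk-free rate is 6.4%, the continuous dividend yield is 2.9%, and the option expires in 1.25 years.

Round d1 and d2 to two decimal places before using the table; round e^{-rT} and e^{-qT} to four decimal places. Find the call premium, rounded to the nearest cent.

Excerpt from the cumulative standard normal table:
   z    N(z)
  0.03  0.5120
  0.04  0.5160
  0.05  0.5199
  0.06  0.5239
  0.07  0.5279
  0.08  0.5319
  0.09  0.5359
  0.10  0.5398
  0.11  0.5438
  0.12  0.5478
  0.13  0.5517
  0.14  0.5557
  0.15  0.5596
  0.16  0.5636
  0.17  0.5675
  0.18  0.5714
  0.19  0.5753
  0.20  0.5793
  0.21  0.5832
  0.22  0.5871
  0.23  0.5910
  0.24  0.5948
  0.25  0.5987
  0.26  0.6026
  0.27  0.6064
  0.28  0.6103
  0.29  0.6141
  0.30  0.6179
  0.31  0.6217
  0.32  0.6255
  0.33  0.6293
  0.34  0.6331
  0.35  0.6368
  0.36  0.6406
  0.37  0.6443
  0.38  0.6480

T = 1.25;  σ√T = 0.2795
d₁ = [ln(394/388) + (0.064 − 0.029 + 0.25²/2)·1.25] / 0.2795 = [0.0153 + 0.0828] / 0.2795 = 0.3512 ⇒ 0.35
d₂ = d₁ − σ√T = 0.3512 − 0.2795 = 0.0717 ⇒ 0.07
exp(−qT) = exp(−0.029·1.25) = 0.9644;  exp(−rT) = exp(−0.064·1.25) = 0.9231
N(d₁) = N(0.35) = 0.6368;  N(d₂) = N(0.07) = 0.5279
C = 394·0.9644·0.6368 − 388·0.9231·0.5279 = 241.9672 − 189.0741 = 52.8930

$52.89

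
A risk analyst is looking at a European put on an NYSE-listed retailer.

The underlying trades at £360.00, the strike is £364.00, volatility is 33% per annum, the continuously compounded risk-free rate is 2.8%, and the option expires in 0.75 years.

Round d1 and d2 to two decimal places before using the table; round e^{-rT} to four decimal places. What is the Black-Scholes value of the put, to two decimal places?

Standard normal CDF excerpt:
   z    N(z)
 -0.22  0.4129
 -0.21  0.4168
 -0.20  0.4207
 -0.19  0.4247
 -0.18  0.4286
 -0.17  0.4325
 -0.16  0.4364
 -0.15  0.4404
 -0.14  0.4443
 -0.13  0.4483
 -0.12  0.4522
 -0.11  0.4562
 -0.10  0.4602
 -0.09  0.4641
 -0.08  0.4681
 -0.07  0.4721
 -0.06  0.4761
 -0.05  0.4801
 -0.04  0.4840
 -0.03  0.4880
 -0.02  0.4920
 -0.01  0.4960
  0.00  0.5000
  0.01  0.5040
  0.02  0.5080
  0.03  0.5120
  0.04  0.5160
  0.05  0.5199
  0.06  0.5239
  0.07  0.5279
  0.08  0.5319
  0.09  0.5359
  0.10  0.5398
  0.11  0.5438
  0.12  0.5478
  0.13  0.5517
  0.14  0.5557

T = 0.75;  σ√T = 0.2858
d₁ = [ln(360/364) + (0.028 + ½·0.33²)·0.75] / (σ√T) = (-0.0110 + 0.0618) / 0.2858 = 0.1777 → 0.18
d₂ = 0.1777 − 0.2858 = -0.1081 → -0.11
e^(−rT) = e^(−0.028·0.75) = 0.9792
N(−d₂) = N(0.11) = 0.5438;  N(−d₁) = N(-0.18) = 0.4286
P = 364·0.9792·0.5438 − 360·0.4286 = 193.8260 − 154.2960 = 39.5300

£39.53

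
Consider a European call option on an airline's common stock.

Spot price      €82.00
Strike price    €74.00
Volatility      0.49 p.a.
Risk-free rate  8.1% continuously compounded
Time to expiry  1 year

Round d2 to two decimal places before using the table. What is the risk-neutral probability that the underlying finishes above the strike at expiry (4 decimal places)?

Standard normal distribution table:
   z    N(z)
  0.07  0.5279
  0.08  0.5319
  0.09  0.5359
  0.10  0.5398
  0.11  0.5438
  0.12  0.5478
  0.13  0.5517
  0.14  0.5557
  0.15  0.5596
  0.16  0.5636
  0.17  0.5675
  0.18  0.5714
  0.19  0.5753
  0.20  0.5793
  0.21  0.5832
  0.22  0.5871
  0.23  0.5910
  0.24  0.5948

σ√T = 0.49 × 1.0000 = 0.4900
d₁ = [ln(82/74) + (0.081 + 0.49²/2)·1] / 0.4900 = [0.1027 + 0.2011] / 0.4900 = 0.6198 which rounds to 0.62
d₂ = d₁ − σ√T = 0.6198 − 0.4900 = 0.1298 which rounds to 0.13
Pr(exercise) under Q = N(d₂) = 0.5517

0.5517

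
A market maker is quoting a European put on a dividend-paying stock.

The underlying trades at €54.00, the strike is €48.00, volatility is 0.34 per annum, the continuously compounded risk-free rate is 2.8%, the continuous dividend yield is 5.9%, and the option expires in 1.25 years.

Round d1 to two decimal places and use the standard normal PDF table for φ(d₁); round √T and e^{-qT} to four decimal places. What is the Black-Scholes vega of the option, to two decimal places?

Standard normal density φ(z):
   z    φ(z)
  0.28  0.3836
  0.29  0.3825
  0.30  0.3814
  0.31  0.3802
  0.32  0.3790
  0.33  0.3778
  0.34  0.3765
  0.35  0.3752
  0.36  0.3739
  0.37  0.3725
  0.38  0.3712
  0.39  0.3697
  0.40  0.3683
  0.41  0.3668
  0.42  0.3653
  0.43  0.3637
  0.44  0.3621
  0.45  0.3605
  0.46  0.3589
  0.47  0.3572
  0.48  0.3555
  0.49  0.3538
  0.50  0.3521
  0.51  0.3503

σ√T = 0.34·√1.25 = 0.3801
d₁ = [ln(54/48) + (0.028 − 0.059 + 0.34²/2)·1.25] / 0.3801 = [0.1178 + 0.0335] / 0.3801 = 0.3980 which rounds to 0.40
√T = √1.25 = 1.1180
φ(d₁) = φ(0.40) = 0.3683
e^(−qT) = e^(−0.059·1.25) = 0.9289
vega = S·e^(−qT)·φ(d₁)·√T = 54·0.9289·0.3683·1.1180 = 20.6541
(Call and put vega coincide under Black-Scholes.)

20.65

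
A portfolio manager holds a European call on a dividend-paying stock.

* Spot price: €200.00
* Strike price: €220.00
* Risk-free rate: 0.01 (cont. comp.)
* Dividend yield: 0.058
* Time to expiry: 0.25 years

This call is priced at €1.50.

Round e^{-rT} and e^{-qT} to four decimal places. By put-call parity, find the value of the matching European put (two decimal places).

e^(−qT) = e^(−0.058·0.25) = 0.9856;  e^(−rT) = e^(−0.01·0.25) = 0.9975
Put-call parity: C − P = S·e^(−qT) − K·e^(−rT) = 200·0.9856 − 220·0.9975 = 197.1200 − 219.4500 = -22.3300
P = C − (C − P) = 1.50 − (-22.3300) = 23.8300

€23.83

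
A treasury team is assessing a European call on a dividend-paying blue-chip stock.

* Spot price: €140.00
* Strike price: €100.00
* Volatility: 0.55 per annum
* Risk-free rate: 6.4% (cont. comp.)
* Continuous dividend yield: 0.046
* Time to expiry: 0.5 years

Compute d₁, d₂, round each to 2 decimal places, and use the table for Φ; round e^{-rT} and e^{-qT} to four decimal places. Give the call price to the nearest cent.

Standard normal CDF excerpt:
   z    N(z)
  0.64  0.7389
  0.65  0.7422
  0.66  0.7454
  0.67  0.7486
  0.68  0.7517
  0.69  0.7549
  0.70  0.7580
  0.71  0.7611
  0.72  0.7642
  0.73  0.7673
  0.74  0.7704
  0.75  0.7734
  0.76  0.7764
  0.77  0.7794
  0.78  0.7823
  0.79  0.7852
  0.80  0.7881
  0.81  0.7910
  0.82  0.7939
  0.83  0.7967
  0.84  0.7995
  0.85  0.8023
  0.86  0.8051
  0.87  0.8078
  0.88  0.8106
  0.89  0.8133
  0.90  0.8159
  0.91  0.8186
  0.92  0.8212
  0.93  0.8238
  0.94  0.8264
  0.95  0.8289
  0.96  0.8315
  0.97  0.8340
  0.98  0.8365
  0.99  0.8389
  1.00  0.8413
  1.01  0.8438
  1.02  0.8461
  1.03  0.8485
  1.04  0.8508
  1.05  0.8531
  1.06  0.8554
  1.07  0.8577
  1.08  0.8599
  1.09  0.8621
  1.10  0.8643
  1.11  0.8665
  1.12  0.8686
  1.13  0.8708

T = 0.5;  σ√T = 0.3889
ln(S/K) + (r − q + σ²/2)T = ln(140/100) + (0.064 − 0.046 + 0.55²/2)·0.5 = 0.3365 + 0.0846 = 0.4211
d₁ = 0.4211 / 0.3889 = 1.0828 which rounds to 1.08
d₂ = d₁ − σ√T = 1.0828 − 0.3889 = 0.6939 which rounds to 0.69
exp(−qT) = exp(−0.046·0.5) = 0.9773;  exp(−rT) = exp(−0.064·0.5) = 0.9685
N(d₁) = N(1.08) = 0.8599;  N(d₂) = N(0.69) = 0.7549
C = 140·0.9773·0.8599 − 100·0.9685·0.7549 = 117.6532 − 73.1121 = 44.5412

€44.54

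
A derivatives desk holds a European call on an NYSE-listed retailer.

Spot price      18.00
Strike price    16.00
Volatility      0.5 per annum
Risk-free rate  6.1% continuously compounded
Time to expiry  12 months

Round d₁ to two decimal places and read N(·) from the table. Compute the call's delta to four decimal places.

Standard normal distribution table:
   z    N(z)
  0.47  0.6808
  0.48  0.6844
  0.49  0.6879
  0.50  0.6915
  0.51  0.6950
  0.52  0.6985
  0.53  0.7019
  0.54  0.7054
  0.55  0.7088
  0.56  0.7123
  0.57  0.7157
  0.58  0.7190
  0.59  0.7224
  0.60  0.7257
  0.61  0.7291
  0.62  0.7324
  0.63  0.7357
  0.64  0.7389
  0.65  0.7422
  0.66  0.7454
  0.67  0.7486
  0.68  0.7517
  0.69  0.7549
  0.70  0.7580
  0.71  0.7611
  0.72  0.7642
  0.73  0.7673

0.7291

σ√T = 0.5·√1 = 0.5000
d₁ = [ln(18/16) + (0.061 + 0.5²/2)·1] / 0.5000 = [0.1178 + 0.1860] / 0.5000 = 0.6076 which rounds to 0.61
N(d₁) = N(0.61) = 0.7291
Δ_call = N(d₁) = 0.7291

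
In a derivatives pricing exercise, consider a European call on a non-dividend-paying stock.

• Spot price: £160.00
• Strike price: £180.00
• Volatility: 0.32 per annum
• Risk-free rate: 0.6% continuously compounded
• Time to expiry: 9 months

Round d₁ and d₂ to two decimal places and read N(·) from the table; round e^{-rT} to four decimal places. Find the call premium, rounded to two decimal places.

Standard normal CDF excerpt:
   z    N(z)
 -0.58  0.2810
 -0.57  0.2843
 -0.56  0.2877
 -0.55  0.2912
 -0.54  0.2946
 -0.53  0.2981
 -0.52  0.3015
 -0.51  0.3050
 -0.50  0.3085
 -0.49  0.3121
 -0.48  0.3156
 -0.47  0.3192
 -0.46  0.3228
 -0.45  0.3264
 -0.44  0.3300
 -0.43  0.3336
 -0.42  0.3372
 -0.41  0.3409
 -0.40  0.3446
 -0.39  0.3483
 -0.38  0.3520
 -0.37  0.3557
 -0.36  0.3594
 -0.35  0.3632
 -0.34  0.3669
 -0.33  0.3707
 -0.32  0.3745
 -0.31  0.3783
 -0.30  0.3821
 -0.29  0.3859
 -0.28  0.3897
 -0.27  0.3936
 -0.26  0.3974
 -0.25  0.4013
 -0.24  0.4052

£10.80

T = 0.75;  σ√T = 0.2771
d₁ = [ln(160/180) + (0.006 + ½·0.32²)·0.75] / (σ√T) = (-0.1178 + 0.0429) / 0.2771 = -0.2702 ⇒ -0.27
d₂ = -0.2702 − 0.2771 = -0.5473 ⇒ -0.55
exp(−rT) = exp(−0.006·0.75) = 0.9955
N(d₁) = N(-0.27) = 0.3936;  N(d₂) = N(-0.55) = 0.2912
C = 160·0.3936 − 180·0.9955·0.2912 = 62.9760 − 52.1801 = 10.7959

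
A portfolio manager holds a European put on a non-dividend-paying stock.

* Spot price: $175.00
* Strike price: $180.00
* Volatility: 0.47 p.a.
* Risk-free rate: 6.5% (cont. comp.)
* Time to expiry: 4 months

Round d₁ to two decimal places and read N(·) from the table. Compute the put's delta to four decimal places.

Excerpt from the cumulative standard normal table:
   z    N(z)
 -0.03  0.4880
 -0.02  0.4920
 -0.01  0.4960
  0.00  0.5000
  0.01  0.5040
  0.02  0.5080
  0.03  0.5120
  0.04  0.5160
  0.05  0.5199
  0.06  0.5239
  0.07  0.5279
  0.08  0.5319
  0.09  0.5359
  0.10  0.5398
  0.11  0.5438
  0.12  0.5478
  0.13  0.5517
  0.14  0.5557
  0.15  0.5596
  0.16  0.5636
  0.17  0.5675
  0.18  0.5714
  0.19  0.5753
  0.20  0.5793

σ√T = 0.47 × 0.5774 = 0.2714
d₁ = [ln(175/180) + (0.065 + 0.47²/2)·0.3333] / 0.2714 = [-0.0282 + 0.0585] / 0.2714 = 0.1117 ≈ 0.11
N(d₁) = N(0.11) = 0.5438
Δ_put = N(d₁) − 1 = 0.5438 − 1 = -0.4562

-0.4562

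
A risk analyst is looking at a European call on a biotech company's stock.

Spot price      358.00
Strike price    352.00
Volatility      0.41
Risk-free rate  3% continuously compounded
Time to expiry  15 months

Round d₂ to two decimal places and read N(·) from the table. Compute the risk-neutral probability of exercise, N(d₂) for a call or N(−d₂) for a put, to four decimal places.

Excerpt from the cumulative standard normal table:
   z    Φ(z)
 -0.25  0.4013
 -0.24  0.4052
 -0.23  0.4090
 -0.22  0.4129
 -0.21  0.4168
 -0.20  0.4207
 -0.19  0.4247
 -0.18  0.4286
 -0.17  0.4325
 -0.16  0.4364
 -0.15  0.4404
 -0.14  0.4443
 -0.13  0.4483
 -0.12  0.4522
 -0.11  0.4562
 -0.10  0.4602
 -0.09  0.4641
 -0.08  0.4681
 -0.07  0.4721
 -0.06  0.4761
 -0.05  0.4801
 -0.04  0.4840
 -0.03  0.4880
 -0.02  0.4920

σ√T = 0.41 × 1.1180 = 0.4584
d₁ = [ln(358/352) + (0.03 + 0.41²/2)·1.25] / 0.4584 = [0.0169 + 0.1426] / 0.4584 = 0.3479 → 0.35
d₂ = d₁ − σ√T = 0.3479 − 0.4584 = -0.1105 → -0.11
Risk-neutral Pr[S_T > K] = N(d₂) = N(-0.11) = 0.4562

0.4562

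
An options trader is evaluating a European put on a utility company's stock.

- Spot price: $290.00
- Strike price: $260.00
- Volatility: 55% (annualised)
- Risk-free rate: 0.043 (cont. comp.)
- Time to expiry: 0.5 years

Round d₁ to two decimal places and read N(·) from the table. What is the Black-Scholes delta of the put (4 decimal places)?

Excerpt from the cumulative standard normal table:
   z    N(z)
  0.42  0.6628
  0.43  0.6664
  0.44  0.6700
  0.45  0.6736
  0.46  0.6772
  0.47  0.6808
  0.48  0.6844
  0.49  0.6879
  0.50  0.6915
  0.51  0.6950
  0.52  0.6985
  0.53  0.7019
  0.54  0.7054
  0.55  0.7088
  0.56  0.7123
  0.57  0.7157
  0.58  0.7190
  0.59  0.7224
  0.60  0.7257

σ√T = 0.55·√0.5 = 0.3889
d₁ = [ln(290/260) + (0.043 + 0.55²/2)·0.5] / 0.3889 = [0.1092 + 0.0971] / 0.3889 = 0.5305 → 0.53
N(d₁) = N(0.53) = 0.7019
Δ_put = N(d₁) − 1 = 0.7019 − 1 = -0.2981

-0.2981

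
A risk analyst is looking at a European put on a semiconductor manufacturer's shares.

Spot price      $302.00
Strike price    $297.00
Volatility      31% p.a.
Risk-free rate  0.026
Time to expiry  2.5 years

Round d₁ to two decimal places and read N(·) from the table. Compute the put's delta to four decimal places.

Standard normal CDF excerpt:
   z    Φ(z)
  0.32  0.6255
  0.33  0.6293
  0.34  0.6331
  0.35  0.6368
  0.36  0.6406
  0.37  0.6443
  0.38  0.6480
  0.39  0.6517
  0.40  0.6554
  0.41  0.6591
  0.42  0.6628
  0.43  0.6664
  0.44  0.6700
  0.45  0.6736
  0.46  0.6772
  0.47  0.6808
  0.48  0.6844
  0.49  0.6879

-0.3409

T = 2.5;  σ√T = 0.4902
d₁ = [ln(302/297) + (0.026 + ½·0.31²)·2.5] / (σ√T) = (0.0167 + 0.1851) / 0.4902 = 0.4117 → 0.41
N(d₁) = N(0.41) = 0.6591
Δ_put = N(d₁) − 1 = 0.6591 − 1 = -0.3409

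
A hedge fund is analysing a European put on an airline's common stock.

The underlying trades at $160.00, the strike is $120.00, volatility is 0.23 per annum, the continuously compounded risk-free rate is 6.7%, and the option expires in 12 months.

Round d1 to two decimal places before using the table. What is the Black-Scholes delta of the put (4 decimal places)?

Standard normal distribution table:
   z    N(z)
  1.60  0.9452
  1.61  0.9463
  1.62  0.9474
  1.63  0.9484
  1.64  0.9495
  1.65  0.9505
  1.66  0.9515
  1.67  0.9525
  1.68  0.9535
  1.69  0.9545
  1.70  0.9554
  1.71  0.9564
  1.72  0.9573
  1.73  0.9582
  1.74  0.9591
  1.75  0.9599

T = 1;  σ√T = 0.2300
d₁ = [ln(160/120) + (0.067 + ½·0.23²)·1] / (σ√T) = (0.2877 + 0.0935) / 0.2300 = 1.6571 ⇒ 1.66
N(d₁) = N(1.66) = 0.9515
Δ_put = N(d₁) − 1 = 0.9515 − 1 = -0.0485

-0.0485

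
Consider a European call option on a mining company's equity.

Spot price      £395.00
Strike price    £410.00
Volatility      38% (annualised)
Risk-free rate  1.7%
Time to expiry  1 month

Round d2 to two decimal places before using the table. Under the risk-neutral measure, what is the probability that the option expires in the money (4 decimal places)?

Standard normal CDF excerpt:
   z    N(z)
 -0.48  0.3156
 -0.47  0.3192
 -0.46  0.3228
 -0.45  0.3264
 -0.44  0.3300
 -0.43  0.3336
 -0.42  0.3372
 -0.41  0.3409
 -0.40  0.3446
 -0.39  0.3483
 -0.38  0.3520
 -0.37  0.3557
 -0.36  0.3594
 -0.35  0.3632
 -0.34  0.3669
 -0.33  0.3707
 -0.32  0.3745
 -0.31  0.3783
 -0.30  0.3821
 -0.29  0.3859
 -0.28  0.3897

0.3520

σ√T = 0.38 × 0.2887 = 0.1097
d₁ = [ln(395/410) + (0.017 + ½·0.38²)·0.08333] / (σ√T) = (-0.0373 + 0.0074) / 0.1097 = -0.2720 which rounds to -0.27
d₂ = -0.2720 − 0.1097 = -0.3817 which rounds to -0.38
Pr(exercise) under Q = N(d₂) = 0.3520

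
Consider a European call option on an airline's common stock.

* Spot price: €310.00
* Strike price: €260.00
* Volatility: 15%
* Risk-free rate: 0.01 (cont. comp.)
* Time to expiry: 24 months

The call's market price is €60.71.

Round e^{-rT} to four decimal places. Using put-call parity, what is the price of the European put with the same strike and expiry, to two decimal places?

€5.56

exp(−rT) = exp(−0.01·2) = 0.9802
Put-call parity: C − P = S − K·e^(−rT) = 310 − 260·0.9802 = 310 − 254.8520 = 55.1480
P = C − (C − P) = 60.71 − (55.1480) = 5.5620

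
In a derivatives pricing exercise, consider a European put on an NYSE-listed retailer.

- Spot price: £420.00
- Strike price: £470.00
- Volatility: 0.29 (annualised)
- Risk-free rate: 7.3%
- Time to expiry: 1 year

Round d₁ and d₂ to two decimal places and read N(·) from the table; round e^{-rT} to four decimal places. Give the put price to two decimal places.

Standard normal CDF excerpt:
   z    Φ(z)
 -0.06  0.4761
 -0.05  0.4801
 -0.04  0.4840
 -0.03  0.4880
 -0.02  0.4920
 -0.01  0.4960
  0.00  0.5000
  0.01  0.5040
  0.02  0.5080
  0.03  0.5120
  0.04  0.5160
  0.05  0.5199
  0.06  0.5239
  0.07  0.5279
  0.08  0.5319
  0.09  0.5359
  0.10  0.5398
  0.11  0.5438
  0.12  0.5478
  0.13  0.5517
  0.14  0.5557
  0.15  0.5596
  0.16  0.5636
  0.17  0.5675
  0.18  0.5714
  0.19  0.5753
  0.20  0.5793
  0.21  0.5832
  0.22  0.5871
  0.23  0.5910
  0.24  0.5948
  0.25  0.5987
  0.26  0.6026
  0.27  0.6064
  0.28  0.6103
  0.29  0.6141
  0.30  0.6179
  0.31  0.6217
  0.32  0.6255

σ√T = 0.29·√1 = 0.2900
ln(S/K) + (r + σ²/2)T = ln(420/470) + (0.073 + 0.29²/2)·1 = -0.1125 + 0.1150 = 0.0026
d₁ = 0.0026 / 0.2900 = 0.0089 ⇒ 0.01
d₂ = d₁ − σ√T = 0.0089 − 0.2900 = -0.2811 ⇒ -0.28
e^(−rT) = e^(−0.073·1) = 0.9296
N(−d₂) = N(0.28) = 0.6103;  N(−d₁) = N(-0.01) = 0.4960
P = 470·0.9296·0.6103 − 420·0.4960 = 266.6474 − 208.3200 = 58.3274

£58.33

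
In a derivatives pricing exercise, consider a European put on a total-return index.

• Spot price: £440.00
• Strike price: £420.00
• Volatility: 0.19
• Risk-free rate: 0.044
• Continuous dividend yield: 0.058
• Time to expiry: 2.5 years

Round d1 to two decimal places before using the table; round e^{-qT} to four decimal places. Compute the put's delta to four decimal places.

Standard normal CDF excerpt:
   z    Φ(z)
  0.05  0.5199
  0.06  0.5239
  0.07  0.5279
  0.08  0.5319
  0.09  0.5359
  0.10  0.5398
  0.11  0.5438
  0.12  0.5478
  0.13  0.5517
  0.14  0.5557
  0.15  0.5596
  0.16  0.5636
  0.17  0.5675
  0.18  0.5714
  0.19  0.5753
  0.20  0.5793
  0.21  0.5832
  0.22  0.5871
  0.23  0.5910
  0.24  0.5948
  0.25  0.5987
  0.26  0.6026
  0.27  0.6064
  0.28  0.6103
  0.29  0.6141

σ√T = 0.19·√2.5 = 0.3004
d₁ = [ln(440/420) + (0.044 − 0.058 + 0.19²/2)·2.5] / 0.3004 = [0.0465 + 0.0101] / 0.3004 = 0.1886 ⇒ 0.19
N(d₁) = N(0.19) = 0.5753
Δ_put = exp(−qT)·(N(d₁) − 1) = 0.8650·(0.5753 − 1) = -0.3674

-0.3674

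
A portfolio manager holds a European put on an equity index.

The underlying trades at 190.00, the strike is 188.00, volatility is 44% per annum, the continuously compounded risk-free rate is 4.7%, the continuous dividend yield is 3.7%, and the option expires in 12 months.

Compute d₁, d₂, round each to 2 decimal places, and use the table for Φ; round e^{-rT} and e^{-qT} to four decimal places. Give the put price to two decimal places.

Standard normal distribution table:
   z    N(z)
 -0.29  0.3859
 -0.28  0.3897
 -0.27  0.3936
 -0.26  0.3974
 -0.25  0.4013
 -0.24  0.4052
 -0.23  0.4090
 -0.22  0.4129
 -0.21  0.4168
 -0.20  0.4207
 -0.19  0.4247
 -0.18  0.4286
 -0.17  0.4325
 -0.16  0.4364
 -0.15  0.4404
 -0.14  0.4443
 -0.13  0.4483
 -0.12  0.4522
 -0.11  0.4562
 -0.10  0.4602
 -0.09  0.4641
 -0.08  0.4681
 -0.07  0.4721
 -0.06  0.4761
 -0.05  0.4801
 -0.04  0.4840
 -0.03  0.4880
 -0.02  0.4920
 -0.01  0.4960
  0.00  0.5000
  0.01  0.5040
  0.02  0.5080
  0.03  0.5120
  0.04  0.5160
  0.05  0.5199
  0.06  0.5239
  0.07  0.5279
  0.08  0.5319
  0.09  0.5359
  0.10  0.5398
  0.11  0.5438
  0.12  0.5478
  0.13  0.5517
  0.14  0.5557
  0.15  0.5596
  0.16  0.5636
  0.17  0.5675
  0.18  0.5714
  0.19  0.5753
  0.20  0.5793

T = 1;  σ√T = 0.4400
d₁ = [ln(190/188) + (0.047 − 0.037 + 0.44²/2)·1] / 0.4400 = [0.0106 + 0.1068] / 0.4400 = 0.2668 ≈ 0.27
d₂ = d₁ − σ√T = 0.2668 − 0.4400 = -0.1732 ≈ -0.17
exp(−qT) = exp(−0.037·1) = 0.9637;  exp(−rT) = exp(−0.047·1) = 0.9541
N(−d₂) = N(0.17) = 0.5675;  N(−d₁) = N(-0.27) = 0.3936
P = 188·0.9541·0.5675 − 190·0.9637·0.3936 = 101.7929 − 72.0693 = 29.7236

29.72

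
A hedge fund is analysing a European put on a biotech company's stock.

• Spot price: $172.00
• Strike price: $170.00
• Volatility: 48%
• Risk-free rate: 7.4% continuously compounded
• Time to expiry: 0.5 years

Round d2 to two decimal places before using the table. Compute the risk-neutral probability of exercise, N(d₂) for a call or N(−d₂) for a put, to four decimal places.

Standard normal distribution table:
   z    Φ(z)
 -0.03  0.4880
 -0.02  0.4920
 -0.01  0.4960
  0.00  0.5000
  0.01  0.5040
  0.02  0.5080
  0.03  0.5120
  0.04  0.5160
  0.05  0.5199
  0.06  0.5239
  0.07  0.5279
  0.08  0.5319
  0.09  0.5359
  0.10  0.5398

σ√T = 0.48·√0.5 = 0.3394
d₁ = [ln(172/170) + (0.074 + 0.48²/2)·0.5] / 0.3394 = [0.0117 + 0.0946] / 0.3394 = 0.3132 which rounds to 0.31
d₂ = d₁ − σ√T = 0.3132 − 0.3394 = -0.0262 which rounds to -0.03
Risk-neutral Pr[S_T < K] = N(−d₂) = N(0.03) = 0.5120

0.5120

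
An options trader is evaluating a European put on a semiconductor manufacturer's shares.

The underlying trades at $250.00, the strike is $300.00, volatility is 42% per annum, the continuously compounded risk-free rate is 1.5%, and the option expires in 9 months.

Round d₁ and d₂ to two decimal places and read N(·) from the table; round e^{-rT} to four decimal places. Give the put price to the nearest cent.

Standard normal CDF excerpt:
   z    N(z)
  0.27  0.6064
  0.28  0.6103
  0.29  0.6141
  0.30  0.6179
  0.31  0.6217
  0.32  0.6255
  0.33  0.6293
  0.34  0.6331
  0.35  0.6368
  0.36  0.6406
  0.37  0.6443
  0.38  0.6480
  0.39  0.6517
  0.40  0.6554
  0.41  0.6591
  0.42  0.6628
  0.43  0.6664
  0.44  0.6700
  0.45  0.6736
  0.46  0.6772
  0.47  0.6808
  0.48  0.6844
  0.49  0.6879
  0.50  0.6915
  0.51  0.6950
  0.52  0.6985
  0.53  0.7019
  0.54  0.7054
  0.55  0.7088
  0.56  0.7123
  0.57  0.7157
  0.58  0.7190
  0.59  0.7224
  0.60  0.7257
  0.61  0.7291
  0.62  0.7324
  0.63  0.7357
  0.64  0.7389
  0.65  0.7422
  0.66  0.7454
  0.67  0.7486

$66.64

σ√T = 0.42 × 0.8660 = 0.3637
d₁ = [ln(250/300) + (0.015 + ½·0.42²)·0.75] / (σ√T) = (-0.1823 + 0.0774) / 0.3637 = -0.2885 ⇒ -0.29
d₂ = -0.2885 − 0.3637 = -0.6522 ⇒ -0.65
e^(−rT) = e^(−0.015·0.75) = 0.9888
N(−d₂) = N(0.65) = 0.7422;  N(−d₁) = N(0.29) = 0.6141
P = 300·0.9888·0.7422 − 250·0.6141 = 220.1662 − 153.5250 = 66.6412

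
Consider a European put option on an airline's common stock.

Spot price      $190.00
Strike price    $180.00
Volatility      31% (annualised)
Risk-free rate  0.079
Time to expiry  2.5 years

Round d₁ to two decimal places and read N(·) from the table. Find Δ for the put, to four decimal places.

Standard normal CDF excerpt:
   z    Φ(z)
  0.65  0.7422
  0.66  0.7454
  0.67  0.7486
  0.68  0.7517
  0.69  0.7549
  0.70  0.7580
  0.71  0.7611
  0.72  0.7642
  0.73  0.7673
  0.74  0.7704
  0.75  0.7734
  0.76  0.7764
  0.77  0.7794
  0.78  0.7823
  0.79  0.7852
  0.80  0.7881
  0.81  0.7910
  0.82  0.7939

-0.2236

σ√T = 0.31·√2.5 = 0.4902
d₁ = [ln(190/180) + (0.079 + ½·0.31²)·2.5] / (σ√T) = (0.0541 + 0.3176) / 0.4902 = 0.7583 → 0.76
N(d₁) = N(0.76) = 0.7764
Δ_put = N(d₁) − 1 = 0.7764 − 1 = -0.2236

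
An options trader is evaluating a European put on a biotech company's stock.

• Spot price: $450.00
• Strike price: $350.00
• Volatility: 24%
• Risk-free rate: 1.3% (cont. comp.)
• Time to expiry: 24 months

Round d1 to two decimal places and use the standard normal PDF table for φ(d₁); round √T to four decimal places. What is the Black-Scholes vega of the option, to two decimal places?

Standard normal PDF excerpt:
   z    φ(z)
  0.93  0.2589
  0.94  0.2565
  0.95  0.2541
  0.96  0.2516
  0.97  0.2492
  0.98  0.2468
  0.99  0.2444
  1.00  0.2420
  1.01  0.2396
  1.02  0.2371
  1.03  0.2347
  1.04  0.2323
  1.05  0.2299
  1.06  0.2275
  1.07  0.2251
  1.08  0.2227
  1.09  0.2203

σ√T = 0.24 × 1.4142 = 0.3394
d₁ = [ln(450/350) + (0.013 + 0.24²/2)·2] / 0.3394 = [0.2513 + 0.0836] / 0.3394 = 0.9868 → 0.99
√T = √2 = 1.4142
φ(d₁) = φ(0.99) = 0.2444
vega = S·φ(d₁)·√T = 450·0.2444·1.4142 = 155.5337
(The call has the same vega.)

155.53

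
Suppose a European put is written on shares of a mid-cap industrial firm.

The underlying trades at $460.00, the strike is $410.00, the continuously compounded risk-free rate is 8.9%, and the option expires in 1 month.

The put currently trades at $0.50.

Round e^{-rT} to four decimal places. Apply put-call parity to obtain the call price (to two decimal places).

$53.53

exp(−rT) = exp(−0.089·0.08333) = 0.9926
Put-call parity: C − P = S − K·e^(−rT) = 460 − 410·0.9926 = 460 − 406.9660 = 53.0340
C = P + (C − P) = 0.50 + (53.0340) = 53.5340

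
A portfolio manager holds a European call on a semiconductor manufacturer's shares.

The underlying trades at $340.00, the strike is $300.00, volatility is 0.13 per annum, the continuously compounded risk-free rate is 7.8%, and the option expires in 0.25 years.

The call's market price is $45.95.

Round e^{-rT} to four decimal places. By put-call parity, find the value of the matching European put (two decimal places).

$0.16

exp(−rT) = exp(−0.078·0.25) = 0.9807
Put-call parity: C − P = S − K·e^(−rT) = 340 − 300·0.9807 = 340 − 294.2100 = 45.7900
P = C − (C − P) = 45.95 − (45.7900) = 0.1600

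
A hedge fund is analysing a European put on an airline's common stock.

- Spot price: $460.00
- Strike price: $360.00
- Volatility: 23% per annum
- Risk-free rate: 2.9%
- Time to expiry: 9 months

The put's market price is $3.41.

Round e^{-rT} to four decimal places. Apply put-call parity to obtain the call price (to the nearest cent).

$111.15

e^(−rT) = e^(−0.029·0.75) = 0.9785
Put-call parity: C − P = S − K·e^(−rT) = 460 − 360·0.9785 = 460 − 352.2600 = 107.7400
C = P + (C − P) = 3.41 + (107.7400) = 111.1500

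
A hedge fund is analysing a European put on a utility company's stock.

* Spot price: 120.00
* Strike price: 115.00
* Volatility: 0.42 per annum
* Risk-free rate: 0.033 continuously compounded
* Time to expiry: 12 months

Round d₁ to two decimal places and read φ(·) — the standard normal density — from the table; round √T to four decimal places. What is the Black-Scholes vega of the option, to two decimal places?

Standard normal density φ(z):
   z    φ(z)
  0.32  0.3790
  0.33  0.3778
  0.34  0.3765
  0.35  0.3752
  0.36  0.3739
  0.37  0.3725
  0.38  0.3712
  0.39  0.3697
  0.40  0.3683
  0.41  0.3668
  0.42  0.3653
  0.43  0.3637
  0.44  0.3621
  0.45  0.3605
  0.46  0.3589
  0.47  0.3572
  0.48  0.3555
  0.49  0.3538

σ√T = 0.42 × 1.0000 = 0.4200
ln(S/K) + (r + σ²/2)T = ln(120/115) + (0.033 + 0.42²/2)·1 = 0.0426 + 0.1212 = 0.1638
d₁ = 0.1638 / 0.4200 = 0.3899 → 0.39
√T = √1 = 1.0000
φ(d₁) = φ(0.39) = 0.3697
vega = S·φ(d₁)·√T = 120·0.3697·1.0000 = 44.3640
(Vega is the same for a European call and put with the same parameters.)

44.36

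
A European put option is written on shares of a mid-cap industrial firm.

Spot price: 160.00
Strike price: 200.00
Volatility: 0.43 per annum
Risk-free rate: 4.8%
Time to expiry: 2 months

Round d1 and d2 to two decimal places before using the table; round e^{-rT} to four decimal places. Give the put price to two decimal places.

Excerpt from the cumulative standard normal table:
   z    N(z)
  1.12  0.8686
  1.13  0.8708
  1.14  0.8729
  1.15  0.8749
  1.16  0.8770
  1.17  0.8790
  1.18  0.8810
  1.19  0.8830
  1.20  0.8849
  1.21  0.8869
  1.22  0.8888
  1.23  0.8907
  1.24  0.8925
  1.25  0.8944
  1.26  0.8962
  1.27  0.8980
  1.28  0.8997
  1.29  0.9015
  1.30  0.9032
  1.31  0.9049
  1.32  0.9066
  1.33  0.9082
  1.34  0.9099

σ√T = 0.43·√0.1667 = 0.1755
ln(S/K) + (r + σ²/2)T = ln(160/200) + (0.048 + 0.43²/2)·0.1667 = -0.2231 + 0.0234 = -0.1997
d₁ = -0.1997 / 0.1755 = -1.1378 → -1.14
d₂ = d₁ − σ√T = -1.1378 − 0.1755 = -1.3133 → -1.31
exp(−rT) = exp(−0.048·0.1667) = 0.9920
P = 200·0.9920·N(1.31) − 160·N(1.14) = 200·0.9920·0.9049 − 160·0.8729 = 179.5322 − 139.6640 = 39.8682

39.87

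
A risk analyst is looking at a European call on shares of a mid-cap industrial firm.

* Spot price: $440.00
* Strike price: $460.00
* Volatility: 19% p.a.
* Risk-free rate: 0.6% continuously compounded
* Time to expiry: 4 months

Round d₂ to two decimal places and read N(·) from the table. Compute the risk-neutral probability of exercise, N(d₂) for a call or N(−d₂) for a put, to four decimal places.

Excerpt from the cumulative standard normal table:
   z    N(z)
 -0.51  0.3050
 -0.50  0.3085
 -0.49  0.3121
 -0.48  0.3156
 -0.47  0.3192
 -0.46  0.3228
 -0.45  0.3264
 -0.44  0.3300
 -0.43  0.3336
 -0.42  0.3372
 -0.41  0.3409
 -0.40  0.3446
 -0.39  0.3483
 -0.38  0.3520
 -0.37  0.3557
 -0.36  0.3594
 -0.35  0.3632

0.3300

T = 0.3333;  σ√T = 0.1097
d₁ = [ln(440/460) + (0.006 + ½·0.19²)·0.3333] / (σ√T) = (-0.0445 + 0.0080) / 0.1097 = -0.3321 ≈ -0.33
d₂ = -0.3321 − 0.1097 = -0.4418 ≈ -0.44
Risk-neutral Pr[S_T > K] = N(d₂) = N(-0.44) = 0.3300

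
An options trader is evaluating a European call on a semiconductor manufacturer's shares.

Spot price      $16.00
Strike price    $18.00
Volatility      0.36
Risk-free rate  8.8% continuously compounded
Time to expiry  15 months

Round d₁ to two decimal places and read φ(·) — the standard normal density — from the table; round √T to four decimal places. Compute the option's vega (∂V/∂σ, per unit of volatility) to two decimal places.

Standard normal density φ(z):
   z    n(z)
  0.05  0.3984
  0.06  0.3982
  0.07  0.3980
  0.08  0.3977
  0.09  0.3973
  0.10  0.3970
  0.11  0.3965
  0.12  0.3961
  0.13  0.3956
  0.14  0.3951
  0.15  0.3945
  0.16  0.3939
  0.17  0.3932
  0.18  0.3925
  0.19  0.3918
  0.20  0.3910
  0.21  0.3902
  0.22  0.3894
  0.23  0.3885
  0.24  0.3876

σ√T = 0.36 × 1.1180 = 0.4025
ln(S/K) + (r + σ²/2)T = ln(16/18) + (0.088 + 0.36²/2)·1.25 = -0.1178 + 0.1910 = 0.0732
d₁ = 0.0732 / 0.4025 = 0.1819 ⇒ 0.18
√T = √1.25 = 1.1180
φ(d₁) = φ(0.18) = 0.3925
vega = S·φ(d₁)·√T = 16·0.3925·1.1180 = 7.0210

7.02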